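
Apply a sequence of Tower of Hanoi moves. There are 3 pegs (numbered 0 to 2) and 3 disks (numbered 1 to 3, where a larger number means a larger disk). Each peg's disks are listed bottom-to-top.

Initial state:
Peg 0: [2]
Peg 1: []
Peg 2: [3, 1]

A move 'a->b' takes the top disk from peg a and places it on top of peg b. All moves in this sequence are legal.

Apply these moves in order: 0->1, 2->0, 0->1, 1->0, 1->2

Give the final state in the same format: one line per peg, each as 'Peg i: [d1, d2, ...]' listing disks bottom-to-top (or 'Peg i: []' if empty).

After move 1 (0->1):
Peg 0: []
Peg 1: [2]
Peg 2: [3, 1]

After move 2 (2->0):
Peg 0: [1]
Peg 1: [2]
Peg 2: [3]

After move 3 (0->1):
Peg 0: []
Peg 1: [2, 1]
Peg 2: [3]

After move 4 (1->0):
Peg 0: [1]
Peg 1: [2]
Peg 2: [3]

After move 5 (1->2):
Peg 0: [1]
Peg 1: []
Peg 2: [3, 2]

Answer: Peg 0: [1]
Peg 1: []
Peg 2: [3, 2]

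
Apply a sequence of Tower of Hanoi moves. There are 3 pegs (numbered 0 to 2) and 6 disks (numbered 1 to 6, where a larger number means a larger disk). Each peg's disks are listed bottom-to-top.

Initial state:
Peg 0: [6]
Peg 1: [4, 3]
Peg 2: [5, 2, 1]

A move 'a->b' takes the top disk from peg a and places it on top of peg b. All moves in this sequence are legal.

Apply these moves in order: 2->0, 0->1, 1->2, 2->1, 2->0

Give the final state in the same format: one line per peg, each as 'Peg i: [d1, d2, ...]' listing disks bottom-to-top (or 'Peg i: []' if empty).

After move 1 (2->0):
Peg 0: [6, 1]
Peg 1: [4, 3]
Peg 2: [5, 2]

After move 2 (0->1):
Peg 0: [6]
Peg 1: [4, 3, 1]
Peg 2: [5, 2]

After move 3 (1->2):
Peg 0: [6]
Peg 1: [4, 3]
Peg 2: [5, 2, 1]

After move 4 (2->1):
Peg 0: [6]
Peg 1: [4, 3, 1]
Peg 2: [5, 2]

After move 5 (2->0):
Peg 0: [6, 2]
Peg 1: [4, 3, 1]
Peg 2: [5]

Answer: Peg 0: [6, 2]
Peg 1: [4, 3, 1]
Peg 2: [5]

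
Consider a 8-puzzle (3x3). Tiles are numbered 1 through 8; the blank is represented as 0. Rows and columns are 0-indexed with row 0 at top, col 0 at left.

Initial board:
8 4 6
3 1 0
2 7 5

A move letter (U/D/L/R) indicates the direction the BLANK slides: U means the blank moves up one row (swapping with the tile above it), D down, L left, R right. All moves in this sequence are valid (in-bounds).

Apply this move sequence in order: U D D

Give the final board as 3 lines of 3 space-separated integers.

After move 1 (U):
8 4 0
3 1 6
2 7 5

After move 2 (D):
8 4 6
3 1 0
2 7 5

After move 3 (D):
8 4 6
3 1 5
2 7 0

Answer: 8 4 6
3 1 5
2 7 0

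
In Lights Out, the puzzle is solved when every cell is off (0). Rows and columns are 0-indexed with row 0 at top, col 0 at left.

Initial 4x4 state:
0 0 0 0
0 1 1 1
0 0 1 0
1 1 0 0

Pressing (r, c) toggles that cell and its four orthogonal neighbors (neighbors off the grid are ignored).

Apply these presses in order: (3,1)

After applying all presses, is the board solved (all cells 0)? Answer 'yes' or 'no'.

After press 1 at (3,1):
0 0 0 0
0 1 1 1
0 1 1 0
0 0 1 0

Lights still on: 6

Answer: no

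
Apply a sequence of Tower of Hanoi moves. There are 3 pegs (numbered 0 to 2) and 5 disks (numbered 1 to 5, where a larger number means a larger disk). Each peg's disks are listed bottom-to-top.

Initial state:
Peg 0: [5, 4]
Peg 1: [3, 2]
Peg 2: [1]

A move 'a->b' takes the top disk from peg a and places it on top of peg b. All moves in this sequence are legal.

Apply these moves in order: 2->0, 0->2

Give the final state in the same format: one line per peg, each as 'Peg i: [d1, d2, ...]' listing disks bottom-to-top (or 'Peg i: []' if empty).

Answer: Peg 0: [5, 4]
Peg 1: [3, 2]
Peg 2: [1]

Derivation:
After move 1 (2->0):
Peg 0: [5, 4, 1]
Peg 1: [3, 2]
Peg 2: []

After move 2 (0->2):
Peg 0: [5, 4]
Peg 1: [3, 2]
Peg 2: [1]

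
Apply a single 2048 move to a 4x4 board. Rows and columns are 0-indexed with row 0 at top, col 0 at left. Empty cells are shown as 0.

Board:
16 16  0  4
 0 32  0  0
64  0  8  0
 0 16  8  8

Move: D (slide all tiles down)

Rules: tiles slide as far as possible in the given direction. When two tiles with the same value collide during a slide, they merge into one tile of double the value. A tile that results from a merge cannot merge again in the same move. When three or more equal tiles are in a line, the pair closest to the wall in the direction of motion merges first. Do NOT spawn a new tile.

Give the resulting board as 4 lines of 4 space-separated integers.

Slide down:
col 0: [16, 0, 64, 0] -> [0, 0, 16, 64]
col 1: [16, 32, 0, 16] -> [0, 16, 32, 16]
col 2: [0, 0, 8, 8] -> [0, 0, 0, 16]
col 3: [4, 0, 0, 8] -> [0, 0, 4, 8]

Answer:  0  0  0  0
 0 16  0  0
16 32  0  4
64 16 16  8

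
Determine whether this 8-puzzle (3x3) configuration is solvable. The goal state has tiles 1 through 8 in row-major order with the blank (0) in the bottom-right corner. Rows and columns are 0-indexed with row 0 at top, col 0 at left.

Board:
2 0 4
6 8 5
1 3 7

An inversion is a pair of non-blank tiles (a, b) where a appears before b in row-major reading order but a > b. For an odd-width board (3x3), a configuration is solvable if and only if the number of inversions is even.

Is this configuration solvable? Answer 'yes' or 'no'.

Inversions (pairs i<j in row-major order where tile[i] > tile[j] > 0): 12
12 is even, so the puzzle is solvable.

Answer: yes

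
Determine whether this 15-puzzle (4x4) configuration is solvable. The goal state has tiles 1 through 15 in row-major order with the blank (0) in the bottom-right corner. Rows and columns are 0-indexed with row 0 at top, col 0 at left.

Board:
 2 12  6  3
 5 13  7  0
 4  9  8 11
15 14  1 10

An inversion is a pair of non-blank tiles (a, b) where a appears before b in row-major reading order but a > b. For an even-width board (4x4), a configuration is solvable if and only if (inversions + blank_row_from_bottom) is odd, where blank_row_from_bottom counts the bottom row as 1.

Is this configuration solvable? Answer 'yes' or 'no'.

Inversions: 38
Blank is in row 1 (0-indexed from top), which is row 3 counting from the bottom (bottom = 1).
38 + 3 = 41, which is odd, so the puzzle is solvable.

Answer: yes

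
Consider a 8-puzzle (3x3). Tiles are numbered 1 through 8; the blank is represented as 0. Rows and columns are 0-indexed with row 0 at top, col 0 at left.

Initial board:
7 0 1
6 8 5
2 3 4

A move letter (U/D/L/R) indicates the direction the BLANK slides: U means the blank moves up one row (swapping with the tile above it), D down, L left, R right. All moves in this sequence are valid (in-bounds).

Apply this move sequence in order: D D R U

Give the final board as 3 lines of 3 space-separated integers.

Answer: 7 8 1
6 3 0
2 4 5

Derivation:
After move 1 (D):
7 8 1
6 0 5
2 3 4

After move 2 (D):
7 8 1
6 3 5
2 0 4

After move 3 (R):
7 8 1
6 3 5
2 4 0

After move 4 (U):
7 8 1
6 3 0
2 4 5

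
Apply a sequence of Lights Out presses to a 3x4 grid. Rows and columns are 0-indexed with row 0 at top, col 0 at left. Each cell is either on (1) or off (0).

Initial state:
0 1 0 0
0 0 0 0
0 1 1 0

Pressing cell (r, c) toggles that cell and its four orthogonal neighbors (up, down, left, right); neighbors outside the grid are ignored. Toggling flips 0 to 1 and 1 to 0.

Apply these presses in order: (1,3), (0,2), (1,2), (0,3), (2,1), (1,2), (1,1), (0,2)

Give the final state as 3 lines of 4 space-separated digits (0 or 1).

After press 1 at (1,3):
0 1 0 1
0 0 1 1
0 1 1 1

After press 2 at (0,2):
0 0 1 0
0 0 0 1
0 1 1 1

After press 3 at (1,2):
0 0 0 0
0 1 1 0
0 1 0 1

After press 4 at (0,3):
0 0 1 1
0 1 1 1
0 1 0 1

After press 5 at (2,1):
0 0 1 1
0 0 1 1
1 0 1 1

After press 6 at (1,2):
0 0 0 1
0 1 0 0
1 0 0 1

After press 7 at (1,1):
0 1 0 1
1 0 1 0
1 1 0 1

After press 8 at (0,2):
0 0 1 0
1 0 0 0
1 1 0 1

Answer: 0 0 1 0
1 0 0 0
1 1 0 1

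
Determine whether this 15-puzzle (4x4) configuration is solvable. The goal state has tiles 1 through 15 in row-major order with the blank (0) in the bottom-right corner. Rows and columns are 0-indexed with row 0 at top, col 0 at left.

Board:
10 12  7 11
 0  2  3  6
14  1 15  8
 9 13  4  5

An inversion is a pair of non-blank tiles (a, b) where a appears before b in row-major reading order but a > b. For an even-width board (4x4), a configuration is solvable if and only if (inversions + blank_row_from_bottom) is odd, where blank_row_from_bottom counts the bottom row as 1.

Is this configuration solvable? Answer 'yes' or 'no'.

Answer: no

Derivation:
Inversions: 55
Blank is in row 1 (0-indexed from top), which is row 3 counting from the bottom (bottom = 1).
55 + 3 = 58, which is even, so the puzzle is not solvable.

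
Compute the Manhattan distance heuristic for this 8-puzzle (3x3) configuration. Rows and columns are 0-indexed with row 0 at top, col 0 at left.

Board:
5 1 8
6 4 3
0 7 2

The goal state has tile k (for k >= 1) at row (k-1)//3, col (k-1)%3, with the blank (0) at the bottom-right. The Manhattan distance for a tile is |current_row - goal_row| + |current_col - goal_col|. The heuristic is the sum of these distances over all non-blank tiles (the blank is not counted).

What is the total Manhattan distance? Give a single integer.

Tile 5: (0,0)->(1,1) = 2
Tile 1: (0,1)->(0,0) = 1
Tile 8: (0,2)->(2,1) = 3
Tile 6: (1,0)->(1,2) = 2
Tile 4: (1,1)->(1,0) = 1
Tile 3: (1,2)->(0,2) = 1
Tile 7: (2,1)->(2,0) = 1
Tile 2: (2,2)->(0,1) = 3
Sum: 2 + 1 + 3 + 2 + 1 + 1 + 1 + 3 = 14

Answer: 14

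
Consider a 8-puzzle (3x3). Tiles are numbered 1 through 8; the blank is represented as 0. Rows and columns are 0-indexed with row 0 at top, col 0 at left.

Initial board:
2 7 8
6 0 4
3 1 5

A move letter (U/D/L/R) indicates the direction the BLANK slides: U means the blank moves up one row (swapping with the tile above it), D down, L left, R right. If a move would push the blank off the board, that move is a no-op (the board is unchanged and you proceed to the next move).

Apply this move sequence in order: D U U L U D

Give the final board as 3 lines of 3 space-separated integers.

After move 1 (D):
2 7 8
6 1 4
3 0 5

After move 2 (U):
2 7 8
6 0 4
3 1 5

After move 3 (U):
2 0 8
6 7 4
3 1 5

After move 4 (L):
0 2 8
6 7 4
3 1 5

After move 5 (U):
0 2 8
6 7 4
3 1 5

After move 6 (D):
6 2 8
0 7 4
3 1 5

Answer: 6 2 8
0 7 4
3 1 5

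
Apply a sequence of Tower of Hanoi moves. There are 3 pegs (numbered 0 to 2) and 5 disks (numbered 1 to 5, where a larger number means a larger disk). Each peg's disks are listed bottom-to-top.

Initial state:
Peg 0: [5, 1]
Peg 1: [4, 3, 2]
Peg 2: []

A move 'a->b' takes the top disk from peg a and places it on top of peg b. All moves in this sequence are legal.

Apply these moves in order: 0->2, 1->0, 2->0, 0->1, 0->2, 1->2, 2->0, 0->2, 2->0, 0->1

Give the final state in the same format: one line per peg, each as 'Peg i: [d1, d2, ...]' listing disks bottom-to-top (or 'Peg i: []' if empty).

After move 1 (0->2):
Peg 0: [5]
Peg 1: [4, 3, 2]
Peg 2: [1]

After move 2 (1->0):
Peg 0: [5, 2]
Peg 1: [4, 3]
Peg 2: [1]

After move 3 (2->0):
Peg 0: [5, 2, 1]
Peg 1: [4, 3]
Peg 2: []

After move 4 (0->1):
Peg 0: [5, 2]
Peg 1: [4, 3, 1]
Peg 2: []

After move 5 (0->2):
Peg 0: [5]
Peg 1: [4, 3, 1]
Peg 2: [2]

After move 6 (1->2):
Peg 0: [5]
Peg 1: [4, 3]
Peg 2: [2, 1]

After move 7 (2->0):
Peg 0: [5, 1]
Peg 1: [4, 3]
Peg 2: [2]

After move 8 (0->2):
Peg 0: [5]
Peg 1: [4, 3]
Peg 2: [2, 1]

After move 9 (2->0):
Peg 0: [5, 1]
Peg 1: [4, 3]
Peg 2: [2]

After move 10 (0->1):
Peg 0: [5]
Peg 1: [4, 3, 1]
Peg 2: [2]

Answer: Peg 0: [5]
Peg 1: [4, 3, 1]
Peg 2: [2]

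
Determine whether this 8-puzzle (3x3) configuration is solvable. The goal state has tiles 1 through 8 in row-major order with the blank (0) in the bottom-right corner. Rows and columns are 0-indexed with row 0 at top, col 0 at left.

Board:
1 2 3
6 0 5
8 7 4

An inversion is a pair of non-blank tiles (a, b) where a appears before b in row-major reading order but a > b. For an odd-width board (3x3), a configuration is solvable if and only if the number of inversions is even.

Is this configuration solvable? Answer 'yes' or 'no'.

Answer: yes

Derivation:
Inversions (pairs i<j in row-major order where tile[i] > tile[j] > 0): 6
6 is even, so the puzzle is solvable.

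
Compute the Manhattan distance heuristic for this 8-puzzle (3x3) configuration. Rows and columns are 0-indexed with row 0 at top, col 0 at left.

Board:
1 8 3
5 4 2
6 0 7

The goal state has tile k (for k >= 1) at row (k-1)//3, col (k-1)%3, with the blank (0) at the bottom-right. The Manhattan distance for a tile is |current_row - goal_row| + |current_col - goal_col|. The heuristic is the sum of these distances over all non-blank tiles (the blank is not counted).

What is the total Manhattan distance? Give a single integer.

Answer: 11

Derivation:
Tile 1: at (0,0), goal (0,0), distance |0-0|+|0-0| = 0
Tile 8: at (0,1), goal (2,1), distance |0-2|+|1-1| = 2
Tile 3: at (0,2), goal (0,2), distance |0-0|+|2-2| = 0
Tile 5: at (1,0), goal (1,1), distance |1-1|+|0-1| = 1
Tile 4: at (1,1), goal (1,0), distance |1-1|+|1-0| = 1
Tile 2: at (1,2), goal (0,1), distance |1-0|+|2-1| = 2
Tile 6: at (2,0), goal (1,2), distance |2-1|+|0-2| = 3
Tile 7: at (2,2), goal (2,0), distance |2-2|+|2-0| = 2
Sum: 0 + 2 + 0 + 1 + 1 + 2 + 3 + 2 = 11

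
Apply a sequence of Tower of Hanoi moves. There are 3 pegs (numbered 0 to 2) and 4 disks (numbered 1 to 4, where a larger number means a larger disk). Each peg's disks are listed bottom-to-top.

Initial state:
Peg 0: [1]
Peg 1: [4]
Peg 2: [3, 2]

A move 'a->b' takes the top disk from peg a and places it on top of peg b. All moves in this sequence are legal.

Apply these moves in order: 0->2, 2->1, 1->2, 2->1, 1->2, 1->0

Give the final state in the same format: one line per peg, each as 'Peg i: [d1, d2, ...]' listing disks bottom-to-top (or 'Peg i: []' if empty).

After move 1 (0->2):
Peg 0: []
Peg 1: [4]
Peg 2: [3, 2, 1]

After move 2 (2->1):
Peg 0: []
Peg 1: [4, 1]
Peg 2: [3, 2]

After move 3 (1->2):
Peg 0: []
Peg 1: [4]
Peg 2: [3, 2, 1]

After move 4 (2->1):
Peg 0: []
Peg 1: [4, 1]
Peg 2: [3, 2]

After move 5 (1->2):
Peg 0: []
Peg 1: [4]
Peg 2: [3, 2, 1]

After move 6 (1->0):
Peg 0: [4]
Peg 1: []
Peg 2: [3, 2, 1]

Answer: Peg 0: [4]
Peg 1: []
Peg 2: [3, 2, 1]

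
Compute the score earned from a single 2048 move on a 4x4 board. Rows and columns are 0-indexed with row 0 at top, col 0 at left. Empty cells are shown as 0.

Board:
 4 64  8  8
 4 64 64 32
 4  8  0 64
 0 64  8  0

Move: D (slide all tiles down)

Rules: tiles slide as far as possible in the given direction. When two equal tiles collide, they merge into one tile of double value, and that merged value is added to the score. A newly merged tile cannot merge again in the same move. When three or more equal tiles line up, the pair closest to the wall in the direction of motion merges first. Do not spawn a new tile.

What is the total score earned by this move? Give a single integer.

Answer: 136

Derivation:
Slide down:
col 0: [4, 4, 4, 0] -> [0, 0, 4, 8]  score +8 (running 8)
col 1: [64, 64, 8, 64] -> [0, 128, 8, 64]  score +128 (running 136)
col 2: [8, 64, 0, 8] -> [0, 8, 64, 8]  score +0 (running 136)
col 3: [8, 32, 64, 0] -> [0, 8, 32, 64]  score +0 (running 136)
Board after move:
  0   0   0   0
  0 128   8   8
  4   8  64  32
  8  64   8  64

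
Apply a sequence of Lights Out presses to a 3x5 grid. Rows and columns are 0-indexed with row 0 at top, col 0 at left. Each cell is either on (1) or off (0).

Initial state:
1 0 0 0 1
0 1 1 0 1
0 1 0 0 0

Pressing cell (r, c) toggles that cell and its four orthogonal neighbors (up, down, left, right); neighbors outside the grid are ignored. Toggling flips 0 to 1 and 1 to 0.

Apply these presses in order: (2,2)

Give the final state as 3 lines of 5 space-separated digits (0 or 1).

Answer: 1 0 0 0 1
0 1 0 0 1
0 0 1 1 0

Derivation:
After press 1 at (2,2):
1 0 0 0 1
0 1 0 0 1
0 0 1 1 0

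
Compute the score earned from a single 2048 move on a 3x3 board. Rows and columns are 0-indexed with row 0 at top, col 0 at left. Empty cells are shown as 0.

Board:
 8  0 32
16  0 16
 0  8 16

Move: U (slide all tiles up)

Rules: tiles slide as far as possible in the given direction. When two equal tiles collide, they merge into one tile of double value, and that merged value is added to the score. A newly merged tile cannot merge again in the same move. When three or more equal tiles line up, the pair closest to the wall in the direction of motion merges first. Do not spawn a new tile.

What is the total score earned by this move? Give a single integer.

Slide up:
col 0: [8, 16, 0] -> [8, 16, 0]  score +0 (running 0)
col 1: [0, 0, 8] -> [8, 0, 0]  score +0 (running 0)
col 2: [32, 16, 16] -> [32, 32, 0]  score +32 (running 32)
Board after move:
 8  8 32
16  0 32
 0  0  0

Answer: 32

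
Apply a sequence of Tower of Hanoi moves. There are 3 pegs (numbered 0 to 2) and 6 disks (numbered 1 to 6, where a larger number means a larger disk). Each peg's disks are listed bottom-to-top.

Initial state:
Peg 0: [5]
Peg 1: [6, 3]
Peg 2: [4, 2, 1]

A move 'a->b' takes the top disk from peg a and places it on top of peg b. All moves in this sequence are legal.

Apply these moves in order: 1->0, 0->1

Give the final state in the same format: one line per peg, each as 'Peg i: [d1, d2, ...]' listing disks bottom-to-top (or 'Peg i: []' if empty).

After move 1 (1->0):
Peg 0: [5, 3]
Peg 1: [6]
Peg 2: [4, 2, 1]

After move 2 (0->1):
Peg 0: [5]
Peg 1: [6, 3]
Peg 2: [4, 2, 1]

Answer: Peg 0: [5]
Peg 1: [6, 3]
Peg 2: [4, 2, 1]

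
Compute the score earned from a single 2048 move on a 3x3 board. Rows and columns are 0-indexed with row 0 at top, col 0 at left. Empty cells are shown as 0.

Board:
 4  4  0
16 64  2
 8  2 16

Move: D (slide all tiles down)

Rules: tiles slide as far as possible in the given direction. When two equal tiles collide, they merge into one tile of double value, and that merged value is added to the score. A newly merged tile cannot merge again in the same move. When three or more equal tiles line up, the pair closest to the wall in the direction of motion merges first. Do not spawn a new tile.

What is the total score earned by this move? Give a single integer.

Answer: 0

Derivation:
Slide down:
col 0: [4, 16, 8] -> [4, 16, 8]  score +0 (running 0)
col 1: [4, 64, 2] -> [4, 64, 2]  score +0 (running 0)
col 2: [0, 2, 16] -> [0, 2, 16]  score +0 (running 0)
Board after move:
 4  4  0
16 64  2
 8  2 16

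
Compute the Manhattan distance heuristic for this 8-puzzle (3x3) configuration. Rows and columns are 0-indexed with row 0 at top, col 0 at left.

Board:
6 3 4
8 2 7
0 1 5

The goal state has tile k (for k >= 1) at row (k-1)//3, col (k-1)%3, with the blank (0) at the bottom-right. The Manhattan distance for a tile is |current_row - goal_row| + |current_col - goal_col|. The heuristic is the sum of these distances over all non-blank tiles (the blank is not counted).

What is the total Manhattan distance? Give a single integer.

Tile 6: at (0,0), goal (1,2), distance |0-1|+|0-2| = 3
Tile 3: at (0,1), goal (0,2), distance |0-0|+|1-2| = 1
Tile 4: at (0,2), goal (1,0), distance |0-1|+|2-0| = 3
Tile 8: at (1,0), goal (2,1), distance |1-2|+|0-1| = 2
Tile 2: at (1,1), goal (0,1), distance |1-0|+|1-1| = 1
Tile 7: at (1,2), goal (2,0), distance |1-2|+|2-0| = 3
Tile 1: at (2,1), goal (0,0), distance |2-0|+|1-0| = 3
Tile 5: at (2,2), goal (1,1), distance |2-1|+|2-1| = 2
Sum: 3 + 1 + 3 + 2 + 1 + 3 + 3 + 2 = 18

Answer: 18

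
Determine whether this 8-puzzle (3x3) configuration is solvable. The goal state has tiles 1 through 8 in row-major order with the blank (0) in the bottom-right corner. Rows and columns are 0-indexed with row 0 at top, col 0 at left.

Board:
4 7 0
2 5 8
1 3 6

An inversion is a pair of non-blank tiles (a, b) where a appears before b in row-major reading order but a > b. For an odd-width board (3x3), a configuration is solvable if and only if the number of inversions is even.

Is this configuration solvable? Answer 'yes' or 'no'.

Inversions (pairs i<j in row-major order where tile[i] > tile[j] > 0): 14
14 is even, so the puzzle is solvable.

Answer: yes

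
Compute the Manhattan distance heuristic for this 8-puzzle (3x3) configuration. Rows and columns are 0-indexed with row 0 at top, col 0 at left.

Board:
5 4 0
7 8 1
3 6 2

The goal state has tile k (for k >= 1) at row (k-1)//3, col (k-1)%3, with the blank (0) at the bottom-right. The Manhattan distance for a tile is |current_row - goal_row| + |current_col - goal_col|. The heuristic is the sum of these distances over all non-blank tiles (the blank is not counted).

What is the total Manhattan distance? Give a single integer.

Answer: 18

Derivation:
Tile 5: at (0,0), goal (1,1), distance |0-1|+|0-1| = 2
Tile 4: at (0,1), goal (1,0), distance |0-1|+|1-0| = 2
Tile 7: at (1,0), goal (2,0), distance |1-2|+|0-0| = 1
Tile 8: at (1,1), goal (2,1), distance |1-2|+|1-1| = 1
Tile 1: at (1,2), goal (0,0), distance |1-0|+|2-0| = 3
Tile 3: at (2,0), goal (0,2), distance |2-0|+|0-2| = 4
Tile 6: at (2,1), goal (1,2), distance |2-1|+|1-2| = 2
Tile 2: at (2,2), goal (0,1), distance |2-0|+|2-1| = 3
Sum: 2 + 2 + 1 + 1 + 3 + 4 + 2 + 3 = 18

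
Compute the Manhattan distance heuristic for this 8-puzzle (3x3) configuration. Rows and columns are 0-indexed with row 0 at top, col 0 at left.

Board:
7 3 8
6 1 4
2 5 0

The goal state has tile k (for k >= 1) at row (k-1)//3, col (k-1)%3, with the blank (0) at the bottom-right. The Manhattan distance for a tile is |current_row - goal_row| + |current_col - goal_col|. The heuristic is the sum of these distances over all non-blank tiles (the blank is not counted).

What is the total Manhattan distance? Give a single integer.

Tile 7: (0,0)->(2,0) = 2
Tile 3: (0,1)->(0,2) = 1
Tile 8: (0,2)->(2,1) = 3
Tile 6: (1,0)->(1,2) = 2
Tile 1: (1,1)->(0,0) = 2
Tile 4: (1,2)->(1,0) = 2
Tile 2: (2,0)->(0,1) = 3
Tile 5: (2,1)->(1,1) = 1
Sum: 2 + 1 + 3 + 2 + 2 + 2 + 3 + 1 = 16

Answer: 16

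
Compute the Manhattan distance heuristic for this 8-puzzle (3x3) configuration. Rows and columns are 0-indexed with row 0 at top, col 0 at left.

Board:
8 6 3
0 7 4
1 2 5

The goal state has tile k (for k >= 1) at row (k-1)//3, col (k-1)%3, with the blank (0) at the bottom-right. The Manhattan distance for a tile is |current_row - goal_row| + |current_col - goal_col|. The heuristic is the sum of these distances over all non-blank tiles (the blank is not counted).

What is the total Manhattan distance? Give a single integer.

Answer: 15

Derivation:
Tile 8: at (0,0), goal (2,1), distance |0-2|+|0-1| = 3
Tile 6: at (0,1), goal (1,2), distance |0-1|+|1-2| = 2
Tile 3: at (0,2), goal (0,2), distance |0-0|+|2-2| = 0
Tile 7: at (1,1), goal (2,0), distance |1-2|+|1-0| = 2
Tile 4: at (1,2), goal (1,0), distance |1-1|+|2-0| = 2
Tile 1: at (2,0), goal (0,0), distance |2-0|+|0-0| = 2
Tile 2: at (2,1), goal (0,1), distance |2-0|+|1-1| = 2
Tile 5: at (2,2), goal (1,1), distance |2-1|+|2-1| = 2
Sum: 3 + 2 + 0 + 2 + 2 + 2 + 2 + 2 = 15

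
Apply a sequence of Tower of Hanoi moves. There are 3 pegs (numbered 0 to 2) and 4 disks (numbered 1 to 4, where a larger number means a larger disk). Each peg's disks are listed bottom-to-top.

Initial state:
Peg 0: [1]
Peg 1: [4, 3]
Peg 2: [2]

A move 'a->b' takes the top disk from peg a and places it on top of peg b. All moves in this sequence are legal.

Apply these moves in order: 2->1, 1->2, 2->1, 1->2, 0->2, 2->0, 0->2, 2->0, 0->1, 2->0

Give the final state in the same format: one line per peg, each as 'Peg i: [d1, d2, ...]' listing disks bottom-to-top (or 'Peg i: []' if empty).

Answer: Peg 0: [2]
Peg 1: [4, 3, 1]
Peg 2: []

Derivation:
After move 1 (2->1):
Peg 0: [1]
Peg 1: [4, 3, 2]
Peg 2: []

After move 2 (1->2):
Peg 0: [1]
Peg 1: [4, 3]
Peg 2: [2]

After move 3 (2->1):
Peg 0: [1]
Peg 1: [4, 3, 2]
Peg 2: []

After move 4 (1->2):
Peg 0: [1]
Peg 1: [4, 3]
Peg 2: [2]

After move 5 (0->2):
Peg 0: []
Peg 1: [4, 3]
Peg 2: [2, 1]

After move 6 (2->0):
Peg 0: [1]
Peg 1: [4, 3]
Peg 2: [2]

After move 7 (0->2):
Peg 0: []
Peg 1: [4, 3]
Peg 2: [2, 1]

After move 8 (2->0):
Peg 0: [1]
Peg 1: [4, 3]
Peg 2: [2]

After move 9 (0->1):
Peg 0: []
Peg 1: [4, 3, 1]
Peg 2: [2]

After move 10 (2->0):
Peg 0: [2]
Peg 1: [4, 3, 1]
Peg 2: []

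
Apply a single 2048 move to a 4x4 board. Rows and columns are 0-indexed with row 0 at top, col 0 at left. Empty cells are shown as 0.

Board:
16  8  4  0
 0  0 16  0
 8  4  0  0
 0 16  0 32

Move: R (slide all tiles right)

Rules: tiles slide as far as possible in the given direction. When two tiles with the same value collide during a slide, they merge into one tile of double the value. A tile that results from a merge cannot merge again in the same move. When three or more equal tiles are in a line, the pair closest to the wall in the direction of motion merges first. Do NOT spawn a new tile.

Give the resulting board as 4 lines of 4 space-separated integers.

Slide right:
row 0: [16, 8, 4, 0] -> [0, 16, 8, 4]
row 1: [0, 0, 16, 0] -> [0, 0, 0, 16]
row 2: [8, 4, 0, 0] -> [0, 0, 8, 4]
row 3: [0, 16, 0, 32] -> [0, 0, 16, 32]

Answer:  0 16  8  4
 0  0  0 16
 0  0  8  4
 0  0 16 32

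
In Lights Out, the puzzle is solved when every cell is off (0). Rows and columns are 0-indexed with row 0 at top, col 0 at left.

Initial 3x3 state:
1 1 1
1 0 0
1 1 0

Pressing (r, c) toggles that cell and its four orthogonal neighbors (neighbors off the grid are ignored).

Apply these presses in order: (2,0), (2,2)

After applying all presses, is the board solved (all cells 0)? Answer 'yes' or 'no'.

Answer: no

Derivation:
After press 1 at (2,0):
1 1 1
0 0 0
0 0 0

After press 2 at (2,2):
1 1 1
0 0 1
0 1 1

Lights still on: 6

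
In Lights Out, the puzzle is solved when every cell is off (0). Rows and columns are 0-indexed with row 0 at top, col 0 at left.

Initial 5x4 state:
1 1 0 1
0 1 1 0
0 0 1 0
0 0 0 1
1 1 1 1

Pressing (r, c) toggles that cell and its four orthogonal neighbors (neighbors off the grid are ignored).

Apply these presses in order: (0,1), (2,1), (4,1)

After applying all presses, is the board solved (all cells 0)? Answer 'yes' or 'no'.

After press 1 at (0,1):
0 0 1 1
0 0 1 0
0 0 1 0
0 0 0 1
1 1 1 1

After press 2 at (2,1):
0 0 1 1
0 1 1 0
1 1 0 0
0 1 0 1
1 1 1 1

After press 3 at (4,1):
0 0 1 1
0 1 1 0
1 1 0 0
0 0 0 1
0 0 0 1

Lights still on: 8

Answer: no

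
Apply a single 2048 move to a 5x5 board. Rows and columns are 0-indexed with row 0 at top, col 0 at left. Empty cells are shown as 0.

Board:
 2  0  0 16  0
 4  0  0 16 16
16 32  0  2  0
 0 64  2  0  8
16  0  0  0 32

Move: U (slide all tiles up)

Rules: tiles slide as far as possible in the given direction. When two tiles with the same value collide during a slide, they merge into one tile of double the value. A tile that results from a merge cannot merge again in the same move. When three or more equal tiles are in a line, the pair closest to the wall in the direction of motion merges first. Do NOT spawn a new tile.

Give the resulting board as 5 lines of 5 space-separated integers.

Answer:  2 32  2 32 16
 4 64  0  2  8
32  0  0  0 32
 0  0  0  0  0
 0  0  0  0  0

Derivation:
Slide up:
col 0: [2, 4, 16, 0, 16] -> [2, 4, 32, 0, 0]
col 1: [0, 0, 32, 64, 0] -> [32, 64, 0, 0, 0]
col 2: [0, 0, 0, 2, 0] -> [2, 0, 0, 0, 0]
col 3: [16, 16, 2, 0, 0] -> [32, 2, 0, 0, 0]
col 4: [0, 16, 0, 8, 32] -> [16, 8, 32, 0, 0]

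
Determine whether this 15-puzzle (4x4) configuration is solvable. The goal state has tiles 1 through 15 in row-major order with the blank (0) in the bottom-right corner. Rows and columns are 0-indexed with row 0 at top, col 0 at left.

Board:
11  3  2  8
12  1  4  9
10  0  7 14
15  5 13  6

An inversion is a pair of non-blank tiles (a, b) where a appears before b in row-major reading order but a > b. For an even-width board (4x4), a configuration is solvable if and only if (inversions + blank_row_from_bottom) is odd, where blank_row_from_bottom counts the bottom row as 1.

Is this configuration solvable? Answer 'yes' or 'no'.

Inversions: 40
Blank is in row 2 (0-indexed from top), which is row 2 counting from the bottom (bottom = 1).
40 + 2 = 42, which is even, so the puzzle is not solvable.

Answer: no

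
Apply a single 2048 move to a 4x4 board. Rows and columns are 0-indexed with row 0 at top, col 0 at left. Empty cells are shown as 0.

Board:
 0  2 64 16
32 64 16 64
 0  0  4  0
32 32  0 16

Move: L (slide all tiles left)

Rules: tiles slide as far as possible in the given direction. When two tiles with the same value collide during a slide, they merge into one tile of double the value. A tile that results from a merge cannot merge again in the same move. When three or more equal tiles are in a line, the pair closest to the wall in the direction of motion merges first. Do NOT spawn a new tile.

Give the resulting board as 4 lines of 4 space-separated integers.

Answer:  2 64 16  0
32 64 16 64
 4  0  0  0
64 16  0  0

Derivation:
Slide left:
row 0: [0, 2, 64, 16] -> [2, 64, 16, 0]
row 1: [32, 64, 16, 64] -> [32, 64, 16, 64]
row 2: [0, 0, 4, 0] -> [4, 0, 0, 0]
row 3: [32, 32, 0, 16] -> [64, 16, 0, 0]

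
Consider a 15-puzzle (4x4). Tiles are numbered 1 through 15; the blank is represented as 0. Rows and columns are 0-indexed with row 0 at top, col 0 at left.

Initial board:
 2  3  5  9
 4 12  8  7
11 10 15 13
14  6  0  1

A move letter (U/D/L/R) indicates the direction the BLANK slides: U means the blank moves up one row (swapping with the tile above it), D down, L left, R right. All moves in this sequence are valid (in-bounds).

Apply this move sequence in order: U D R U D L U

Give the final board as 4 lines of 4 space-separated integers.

Answer:  2  3  5  9
 4 12  8  7
11 10  0 13
14  6 15  1

Derivation:
After move 1 (U):
 2  3  5  9
 4 12  8  7
11 10  0 13
14  6 15  1

After move 2 (D):
 2  3  5  9
 4 12  8  7
11 10 15 13
14  6  0  1

After move 3 (R):
 2  3  5  9
 4 12  8  7
11 10 15 13
14  6  1  0

After move 4 (U):
 2  3  5  9
 4 12  8  7
11 10 15  0
14  6  1 13

After move 5 (D):
 2  3  5  9
 4 12  8  7
11 10 15 13
14  6  1  0

After move 6 (L):
 2  3  5  9
 4 12  8  7
11 10 15 13
14  6  0  1

After move 7 (U):
 2  3  5  9
 4 12  8  7
11 10  0 13
14  6 15  1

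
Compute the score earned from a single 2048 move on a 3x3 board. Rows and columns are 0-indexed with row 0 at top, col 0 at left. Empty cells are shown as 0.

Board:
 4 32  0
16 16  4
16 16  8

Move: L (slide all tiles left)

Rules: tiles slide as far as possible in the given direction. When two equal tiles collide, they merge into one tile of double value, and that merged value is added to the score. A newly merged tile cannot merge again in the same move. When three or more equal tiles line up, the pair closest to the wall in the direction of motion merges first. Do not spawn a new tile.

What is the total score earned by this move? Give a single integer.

Answer: 64

Derivation:
Slide left:
row 0: [4, 32, 0] -> [4, 32, 0]  score +0 (running 0)
row 1: [16, 16, 4] -> [32, 4, 0]  score +32 (running 32)
row 2: [16, 16, 8] -> [32, 8, 0]  score +32 (running 64)
Board after move:
 4 32  0
32  4  0
32  8  0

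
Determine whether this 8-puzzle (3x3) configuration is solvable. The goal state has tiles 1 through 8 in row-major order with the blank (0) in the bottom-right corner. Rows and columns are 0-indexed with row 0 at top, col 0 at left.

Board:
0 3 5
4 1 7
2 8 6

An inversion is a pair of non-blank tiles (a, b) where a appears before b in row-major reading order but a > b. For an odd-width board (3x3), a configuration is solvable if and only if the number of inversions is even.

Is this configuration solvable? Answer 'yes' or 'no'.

Answer: yes

Derivation:
Inversions (pairs i<j in row-major order where tile[i] > tile[j] > 0): 10
10 is even, so the puzzle is solvable.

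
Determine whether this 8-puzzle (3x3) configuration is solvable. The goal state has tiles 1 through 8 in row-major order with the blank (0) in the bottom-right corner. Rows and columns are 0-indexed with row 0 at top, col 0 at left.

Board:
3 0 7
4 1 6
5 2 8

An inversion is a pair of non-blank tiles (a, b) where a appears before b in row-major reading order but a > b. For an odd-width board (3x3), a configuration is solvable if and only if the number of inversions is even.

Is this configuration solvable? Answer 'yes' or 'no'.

Answer: yes

Derivation:
Inversions (pairs i<j in row-major order where tile[i] > tile[j] > 0): 12
12 is even, so the puzzle is solvable.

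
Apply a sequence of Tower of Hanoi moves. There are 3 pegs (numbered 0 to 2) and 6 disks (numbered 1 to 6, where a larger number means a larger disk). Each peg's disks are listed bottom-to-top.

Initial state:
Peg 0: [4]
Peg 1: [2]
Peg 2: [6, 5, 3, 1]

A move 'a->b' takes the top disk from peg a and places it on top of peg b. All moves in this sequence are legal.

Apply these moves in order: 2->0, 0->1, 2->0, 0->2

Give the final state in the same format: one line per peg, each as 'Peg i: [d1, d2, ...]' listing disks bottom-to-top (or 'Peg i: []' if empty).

After move 1 (2->0):
Peg 0: [4, 1]
Peg 1: [2]
Peg 2: [6, 5, 3]

After move 2 (0->1):
Peg 0: [4]
Peg 1: [2, 1]
Peg 2: [6, 5, 3]

After move 3 (2->0):
Peg 0: [4, 3]
Peg 1: [2, 1]
Peg 2: [6, 5]

After move 4 (0->2):
Peg 0: [4]
Peg 1: [2, 1]
Peg 2: [6, 5, 3]

Answer: Peg 0: [4]
Peg 1: [2, 1]
Peg 2: [6, 5, 3]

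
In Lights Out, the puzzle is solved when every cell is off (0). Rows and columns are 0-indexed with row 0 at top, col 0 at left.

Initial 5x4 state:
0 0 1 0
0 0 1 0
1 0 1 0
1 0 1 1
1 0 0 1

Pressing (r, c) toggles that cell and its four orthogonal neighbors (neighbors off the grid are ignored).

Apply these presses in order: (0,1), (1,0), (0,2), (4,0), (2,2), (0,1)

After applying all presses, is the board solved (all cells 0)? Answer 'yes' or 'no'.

Answer: no

Derivation:
After press 1 at (0,1):
1 1 0 0
0 1 1 0
1 0 1 0
1 0 1 1
1 0 0 1

After press 2 at (1,0):
0 1 0 0
1 0 1 0
0 0 1 0
1 0 1 1
1 0 0 1

After press 3 at (0,2):
0 0 1 1
1 0 0 0
0 0 1 0
1 0 1 1
1 0 0 1

After press 4 at (4,0):
0 0 1 1
1 0 0 0
0 0 1 0
0 0 1 1
0 1 0 1

After press 5 at (2,2):
0 0 1 1
1 0 1 0
0 1 0 1
0 0 0 1
0 1 0 1

After press 6 at (0,1):
1 1 0 1
1 1 1 0
0 1 0 1
0 0 0 1
0 1 0 1

Lights still on: 11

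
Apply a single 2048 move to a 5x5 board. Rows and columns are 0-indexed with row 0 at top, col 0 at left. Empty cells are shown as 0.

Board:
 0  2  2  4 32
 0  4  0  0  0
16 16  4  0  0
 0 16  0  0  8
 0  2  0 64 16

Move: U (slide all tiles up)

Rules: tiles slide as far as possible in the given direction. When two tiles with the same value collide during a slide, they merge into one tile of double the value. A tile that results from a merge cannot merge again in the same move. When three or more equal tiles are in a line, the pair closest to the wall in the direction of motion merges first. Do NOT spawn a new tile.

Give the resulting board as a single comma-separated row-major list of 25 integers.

Slide up:
col 0: [0, 0, 16, 0, 0] -> [16, 0, 0, 0, 0]
col 1: [2, 4, 16, 16, 2] -> [2, 4, 32, 2, 0]
col 2: [2, 0, 4, 0, 0] -> [2, 4, 0, 0, 0]
col 3: [4, 0, 0, 0, 64] -> [4, 64, 0, 0, 0]
col 4: [32, 0, 0, 8, 16] -> [32, 8, 16, 0, 0]

Answer: 16, 2, 2, 4, 32, 0, 4, 4, 64, 8, 0, 32, 0, 0, 16, 0, 2, 0, 0, 0, 0, 0, 0, 0, 0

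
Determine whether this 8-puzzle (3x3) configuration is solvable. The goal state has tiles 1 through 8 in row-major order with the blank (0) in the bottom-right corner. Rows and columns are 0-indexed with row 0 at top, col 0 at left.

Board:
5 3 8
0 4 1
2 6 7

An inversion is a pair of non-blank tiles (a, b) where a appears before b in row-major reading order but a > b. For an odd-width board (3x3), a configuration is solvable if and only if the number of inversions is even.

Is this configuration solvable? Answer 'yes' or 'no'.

Answer: no

Derivation:
Inversions (pairs i<j in row-major order where tile[i] > tile[j] > 0): 13
13 is odd, so the puzzle is not solvable.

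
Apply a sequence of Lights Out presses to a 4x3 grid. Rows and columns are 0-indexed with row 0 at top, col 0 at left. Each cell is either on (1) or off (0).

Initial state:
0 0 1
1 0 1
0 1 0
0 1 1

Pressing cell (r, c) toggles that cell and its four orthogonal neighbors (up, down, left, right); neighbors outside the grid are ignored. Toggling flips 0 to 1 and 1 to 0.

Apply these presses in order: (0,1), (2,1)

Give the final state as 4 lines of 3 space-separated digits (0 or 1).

Answer: 1 1 0
1 0 1
1 0 1
0 0 1

Derivation:
After press 1 at (0,1):
1 1 0
1 1 1
0 1 0
0 1 1

After press 2 at (2,1):
1 1 0
1 0 1
1 0 1
0 0 1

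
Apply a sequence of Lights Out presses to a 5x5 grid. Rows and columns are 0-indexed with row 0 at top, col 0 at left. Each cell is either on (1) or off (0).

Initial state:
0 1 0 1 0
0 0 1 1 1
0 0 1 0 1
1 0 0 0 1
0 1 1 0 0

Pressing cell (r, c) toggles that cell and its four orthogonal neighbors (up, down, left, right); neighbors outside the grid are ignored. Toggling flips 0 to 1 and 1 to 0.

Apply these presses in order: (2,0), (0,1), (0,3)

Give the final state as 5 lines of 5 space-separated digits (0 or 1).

After press 1 at (2,0):
0 1 0 1 0
1 0 1 1 1
1 1 1 0 1
0 0 0 0 1
0 1 1 0 0

After press 2 at (0,1):
1 0 1 1 0
1 1 1 1 1
1 1 1 0 1
0 0 0 0 1
0 1 1 0 0

After press 3 at (0,3):
1 0 0 0 1
1 1 1 0 1
1 1 1 0 1
0 0 0 0 1
0 1 1 0 0

Answer: 1 0 0 0 1
1 1 1 0 1
1 1 1 0 1
0 0 0 0 1
0 1 1 0 0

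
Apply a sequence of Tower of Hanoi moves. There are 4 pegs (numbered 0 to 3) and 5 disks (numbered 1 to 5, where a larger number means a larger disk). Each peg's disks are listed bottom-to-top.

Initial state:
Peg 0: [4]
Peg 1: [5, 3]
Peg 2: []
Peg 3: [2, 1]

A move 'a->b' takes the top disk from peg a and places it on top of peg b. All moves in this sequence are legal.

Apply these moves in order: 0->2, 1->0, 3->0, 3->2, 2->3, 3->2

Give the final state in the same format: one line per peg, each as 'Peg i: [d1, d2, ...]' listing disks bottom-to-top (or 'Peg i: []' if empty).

Answer: Peg 0: [3, 1]
Peg 1: [5]
Peg 2: [4, 2]
Peg 3: []

Derivation:
After move 1 (0->2):
Peg 0: []
Peg 1: [5, 3]
Peg 2: [4]
Peg 3: [2, 1]

After move 2 (1->0):
Peg 0: [3]
Peg 1: [5]
Peg 2: [4]
Peg 3: [2, 1]

After move 3 (3->0):
Peg 0: [3, 1]
Peg 1: [5]
Peg 2: [4]
Peg 3: [2]

After move 4 (3->2):
Peg 0: [3, 1]
Peg 1: [5]
Peg 2: [4, 2]
Peg 3: []

After move 5 (2->3):
Peg 0: [3, 1]
Peg 1: [5]
Peg 2: [4]
Peg 3: [2]

After move 6 (3->2):
Peg 0: [3, 1]
Peg 1: [5]
Peg 2: [4, 2]
Peg 3: []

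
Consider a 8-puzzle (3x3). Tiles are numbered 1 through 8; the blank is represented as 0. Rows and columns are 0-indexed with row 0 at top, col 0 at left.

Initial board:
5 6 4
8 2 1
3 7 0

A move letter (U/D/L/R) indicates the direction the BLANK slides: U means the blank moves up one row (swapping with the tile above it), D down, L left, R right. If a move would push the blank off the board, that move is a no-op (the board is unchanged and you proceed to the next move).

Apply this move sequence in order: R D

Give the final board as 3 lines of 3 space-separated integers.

After move 1 (R):
5 6 4
8 2 1
3 7 0

After move 2 (D):
5 6 4
8 2 1
3 7 0

Answer: 5 6 4
8 2 1
3 7 0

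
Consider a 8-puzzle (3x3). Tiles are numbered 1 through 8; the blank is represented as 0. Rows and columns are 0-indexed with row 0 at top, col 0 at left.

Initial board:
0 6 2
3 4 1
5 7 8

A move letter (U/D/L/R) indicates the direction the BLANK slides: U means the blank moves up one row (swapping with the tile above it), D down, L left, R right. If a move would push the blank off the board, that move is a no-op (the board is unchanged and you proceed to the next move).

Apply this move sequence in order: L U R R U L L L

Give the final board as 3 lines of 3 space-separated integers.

After move 1 (L):
0 6 2
3 4 1
5 7 8

After move 2 (U):
0 6 2
3 4 1
5 7 8

After move 3 (R):
6 0 2
3 4 1
5 7 8

After move 4 (R):
6 2 0
3 4 1
5 7 8

After move 5 (U):
6 2 0
3 4 1
5 7 8

After move 6 (L):
6 0 2
3 4 1
5 7 8

After move 7 (L):
0 6 2
3 4 1
5 7 8

After move 8 (L):
0 6 2
3 4 1
5 7 8

Answer: 0 6 2
3 4 1
5 7 8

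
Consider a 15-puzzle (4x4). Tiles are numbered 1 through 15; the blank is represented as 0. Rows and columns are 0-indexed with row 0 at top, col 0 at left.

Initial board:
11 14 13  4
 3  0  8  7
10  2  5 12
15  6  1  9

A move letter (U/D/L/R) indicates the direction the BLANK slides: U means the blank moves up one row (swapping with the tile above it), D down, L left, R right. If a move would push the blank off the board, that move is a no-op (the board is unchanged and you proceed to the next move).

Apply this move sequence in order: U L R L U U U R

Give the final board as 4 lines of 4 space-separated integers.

Answer: 11  0 13  4
 3 14  8  7
10  2  5 12
15  6  1  9

Derivation:
After move 1 (U):
11  0 13  4
 3 14  8  7
10  2  5 12
15  6  1  9

After move 2 (L):
 0 11 13  4
 3 14  8  7
10  2  5 12
15  6  1  9

After move 3 (R):
11  0 13  4
 3 14  8  7
10  2  5 12
15  6  1  9

After move 4 (L):
 0 11 13  4
 3 14  8  7
10  2  5 12
15  6  1  9

After move 5 (U):
 0 11 13  4
 3 14  8  7
10  2  5 12
15  6  1  9

After move 6 (U):
 0 11 13  4
 3 14  8  7
10  2  5 12
15  6  1  9

After move 7 (U):
 0 11 13  4
 3 14  8  7
10  2  5 12
15  6  1  9

After move 8 (R):
11  0 13  4
 3 14  8  7
10  2  5 12
15  6  1  9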